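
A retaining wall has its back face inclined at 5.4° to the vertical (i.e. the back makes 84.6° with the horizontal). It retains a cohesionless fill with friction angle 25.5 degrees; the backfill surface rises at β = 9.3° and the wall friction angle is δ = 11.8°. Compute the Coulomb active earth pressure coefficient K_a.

K_a = sin²(α+φ) / [sin²α · sin(α−δ) · (1 + √{sin(φ+δ)sin(φ−β) / (sin(α−δ)sin(α+β))})²].
With α = 84.6°, φ = 25.5°, δ = 11.8°, β = 9.3°: K_a = 0.4612.

0.461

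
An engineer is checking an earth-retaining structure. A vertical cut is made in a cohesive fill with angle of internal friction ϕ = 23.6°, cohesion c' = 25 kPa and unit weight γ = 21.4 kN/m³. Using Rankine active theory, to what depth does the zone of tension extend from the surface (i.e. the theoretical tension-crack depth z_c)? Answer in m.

K_a = tan²(45° − 23.6°/2) = 0.4282; √K_a = 0.6544.
The active pressure is zero where K_a γ z = 2c√K_a, so z_c = 2c/(γ√K_a) = 2×25/(21.4×0.6544) = 3.570 m.

3.57 m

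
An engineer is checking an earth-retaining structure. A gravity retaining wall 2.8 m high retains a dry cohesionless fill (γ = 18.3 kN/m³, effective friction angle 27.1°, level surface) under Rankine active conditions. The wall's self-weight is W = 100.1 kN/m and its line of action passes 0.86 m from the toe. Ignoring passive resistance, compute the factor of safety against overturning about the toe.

3.44

K_a = tan²(45° − 27.1°/2) = 0.3741.
P_a = ½K_aγH² = 0.5×0.3741×18.3×2.8² = 26.83 kN/m, acting at H/3 = 0.9333 m above the base.
Overturning moment M_o = P_a × H/3 = 26.83 × 0.9333 = 25.04.
Resisting moment M_r = W × 0.86 = 100.1 × 0.86 = 86.09.
FS_overturning = M_r/M_o = 86.09/25.04 = 3.437.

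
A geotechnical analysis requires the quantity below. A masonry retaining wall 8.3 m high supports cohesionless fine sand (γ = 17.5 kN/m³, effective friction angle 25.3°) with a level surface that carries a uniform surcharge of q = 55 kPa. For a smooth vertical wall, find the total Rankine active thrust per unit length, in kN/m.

K_a = tan²(45° − φ/2) = 0.4012.
Soil triangle: ½ K_a γ H² = 0.5×0.4012×17.5×8.3² = 241.8 kN/m.
Surcharge rectangle: K_a q H = 0.4012×55×8.3 = 183.1 kN/m.
Total = 241.8 + 183.1 = 425.0 kN/m.

425 kN/m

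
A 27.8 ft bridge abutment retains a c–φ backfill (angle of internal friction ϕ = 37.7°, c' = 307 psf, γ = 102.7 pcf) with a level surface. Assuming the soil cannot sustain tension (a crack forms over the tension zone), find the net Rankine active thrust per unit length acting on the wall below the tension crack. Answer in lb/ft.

3020 lb/ft

K_a = 0.2411; √K_a = 0.4910.
Tension-crack depth z_c = 2c/(γ√K_a) = 2×307/(102.7×0.4910) = 12.18 ft.
σ_a at base = K_a γ H − 2c√K_a = 0.2411×102.7×27.8 − 2×307×0.4910 = 386.8 psf.
P_a = ½ × 386.8 × (H − z_c) = 0.5×386.8×15.62 = 3021 lb/ft.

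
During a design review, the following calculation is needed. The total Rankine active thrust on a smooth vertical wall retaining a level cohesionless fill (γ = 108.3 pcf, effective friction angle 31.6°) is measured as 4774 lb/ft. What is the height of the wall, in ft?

16.8 ft

K_a = 0.3123. P_a = ½ K_a γ H² ⇒ H = √(2P_a/(K_a γ)).
H = √(2×4774/(0.3123×108.3)) = 16.80 ft.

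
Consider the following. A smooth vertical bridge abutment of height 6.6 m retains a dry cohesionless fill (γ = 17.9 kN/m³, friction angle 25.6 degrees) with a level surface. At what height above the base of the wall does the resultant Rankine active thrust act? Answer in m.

K_a = 0.3966.
The pressure distribution is triangular, so the resultant acts at H/3 above the base = 6.6/3 = 2.200 m.

2.20 m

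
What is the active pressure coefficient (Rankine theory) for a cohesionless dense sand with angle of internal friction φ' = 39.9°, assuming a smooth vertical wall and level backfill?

0.218

K_a = (1 − sin φ)/(1 + sin φ) = (1 − sin 39.9°)/(1 + sin 39.9°) = 0.2184.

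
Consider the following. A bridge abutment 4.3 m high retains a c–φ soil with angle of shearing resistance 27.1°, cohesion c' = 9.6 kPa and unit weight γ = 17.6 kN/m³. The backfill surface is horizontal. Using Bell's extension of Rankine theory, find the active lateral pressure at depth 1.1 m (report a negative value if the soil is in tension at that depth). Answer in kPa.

-4.50 kPa

K_a = (1 − sin φ)/(1 + sin φ) = 0.3741.
σ_a = K_a γ z − 2c√K_a = 0.3741×17.6×1.1 − 2×9.6×0.6116 = -4.501 kPa.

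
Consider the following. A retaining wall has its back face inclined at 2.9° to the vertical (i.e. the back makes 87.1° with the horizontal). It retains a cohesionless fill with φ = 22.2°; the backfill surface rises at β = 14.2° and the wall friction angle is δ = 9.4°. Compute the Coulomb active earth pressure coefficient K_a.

K_a = sin²(α+φ) / [sin²α · sin(α−δ) · (1 + √{sin(φ+δ)sin(φ−β) / (sin(α−δ)sin(α+β))})²].
With α = 87.1°, φ = 22.2°, δ = 9.4°, β = 14.2°: K_a = 0.5615.

0.561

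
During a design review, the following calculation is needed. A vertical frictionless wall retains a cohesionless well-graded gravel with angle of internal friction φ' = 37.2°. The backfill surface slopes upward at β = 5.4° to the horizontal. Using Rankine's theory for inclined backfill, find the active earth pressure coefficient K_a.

K_a = cos β · (cos β − √(cos²β − cos²φ)) / (cos β + √(cos²β − cos²φ)).
cos β = 0.9956, cos φ = 0.7965, √(cos²β − cos²φ) = 0.5972.
K_a = 0.9956 × (0.9956 − 0.5972)/(0.9956 + 0.5972) = 0.2490.

0.249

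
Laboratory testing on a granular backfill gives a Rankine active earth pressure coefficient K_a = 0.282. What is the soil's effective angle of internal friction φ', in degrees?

34.1°

K_a = tan²(45° − φ/2) ⇒ 45° − φ/2 = arctan(√0.282) = 27.97°.
φ = 2(45° − 27.97°) = 34.06°.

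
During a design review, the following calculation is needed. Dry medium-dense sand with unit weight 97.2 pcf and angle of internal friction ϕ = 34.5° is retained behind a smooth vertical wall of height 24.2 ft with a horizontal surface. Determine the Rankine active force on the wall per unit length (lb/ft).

K_a = tan²(45° − φ/2) = 0.2768.
P_a = ½ K_a γ H² = 0.5 × 0.2768 × 97.2 × 24.2² = 7879 lb/ft.

7880 lb/ft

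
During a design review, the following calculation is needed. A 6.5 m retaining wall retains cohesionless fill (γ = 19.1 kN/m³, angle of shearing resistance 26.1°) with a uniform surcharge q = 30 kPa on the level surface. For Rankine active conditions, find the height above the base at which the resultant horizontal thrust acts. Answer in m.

K_a = 0.3889.
Triangular part P₁ = ½K_aγH² = 156.9 at H/3 = 2.167 m; rectangular part P₂ = K_a q H = 75.84 at H/2 = 3.250 m.
ȳ = (P₁·2.167 + P₂·3.250)/(P₁+P₂) = 2.520 m.

2.52 m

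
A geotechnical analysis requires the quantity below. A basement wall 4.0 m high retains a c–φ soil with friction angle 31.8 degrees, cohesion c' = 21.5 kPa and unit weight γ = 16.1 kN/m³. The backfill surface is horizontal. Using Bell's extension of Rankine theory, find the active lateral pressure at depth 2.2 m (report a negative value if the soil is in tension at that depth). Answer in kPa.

K_a = (1 − sin φ)/(1 + sin φ) = 0.3098.
σ_a = K_a γ z − 2c√K_a = 0.3098×16.1×2.2 − 2×21.5×0.5566 = -12.96 kPa.

-13.0 kPa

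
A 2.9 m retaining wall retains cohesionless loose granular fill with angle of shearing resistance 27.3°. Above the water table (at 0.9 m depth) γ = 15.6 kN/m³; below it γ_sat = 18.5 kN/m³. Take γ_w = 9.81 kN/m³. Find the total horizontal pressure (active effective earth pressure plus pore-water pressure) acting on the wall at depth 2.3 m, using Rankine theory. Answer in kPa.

23.5 kPa

K_a = (1 − sin φ)/(1 + sin φ) = 0.3711.
γ' = 18.5 − 9.81 = 8.690 kN/m³.
Effective vertical stress at 2.3 m: σ'_v = 15.6×0.9 + 8.690×1.40 = 26.21 kPa.
σ'_h = K_a σ'_v = 0.3711 × 26.21 = 9.726 kPa; u = γ_w × 1.40 = 13.73 kPa.
Total σ_h = 9.726 + 13.73 = 23.46 kPa.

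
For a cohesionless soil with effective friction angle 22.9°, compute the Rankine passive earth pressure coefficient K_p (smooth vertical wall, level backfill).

K_p = (1 + sin φ)/(1 − sin φ) = tan²(45° + 22.9°/2) = 2.274.

2.27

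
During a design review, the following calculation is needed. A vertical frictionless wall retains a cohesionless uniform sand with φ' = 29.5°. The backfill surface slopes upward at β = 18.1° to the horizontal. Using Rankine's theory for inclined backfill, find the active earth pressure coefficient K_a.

0.405

K_a = cos β · (cos β − √(cos²β − cos²φ)) / (cos β + √(cos²β − cos²φ)).
cos β = 0.9505, cos φ = 0.8704, √(cos²β − cos²φ) = 0.3820.
K_a = 0.9505 × (0.9505 − 0.3820)/(0.9505 + 0.3820) = 0.4055.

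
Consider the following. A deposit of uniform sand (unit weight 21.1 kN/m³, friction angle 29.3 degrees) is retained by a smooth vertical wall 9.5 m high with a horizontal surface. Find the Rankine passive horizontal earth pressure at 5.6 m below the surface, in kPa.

345 kPa

K_p = (1 + sin φ)/(1 − sin φ) = 2.917.
σ_h = K_p γ z = 2.917 × 21.1 × 5.6 = 344.7 kPa.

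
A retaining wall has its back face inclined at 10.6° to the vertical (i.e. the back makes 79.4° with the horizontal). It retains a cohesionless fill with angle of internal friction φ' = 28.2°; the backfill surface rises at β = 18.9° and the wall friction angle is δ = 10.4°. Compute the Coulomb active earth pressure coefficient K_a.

K_a = sin²(α+φ) / [sin²α · sin(α−δ) · (1 + √{sin(φ+δ)sin(φ−β) / (sin(α−δ)sin(α+β))})²].
With α = 79.4°, φ = 28.2°, δ = 10.4°, β = 18.9°: K_a = 0.5691.

0.569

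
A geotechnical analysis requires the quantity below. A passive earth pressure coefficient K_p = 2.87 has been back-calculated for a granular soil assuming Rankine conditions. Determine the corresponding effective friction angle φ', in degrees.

K_p = (1+sin φ)/(1−sin φ) ⇒ sin φ = (K_p − 1)/(K_p + 1) = 0.4832.
φ = arcsin(0.4832) = 28.89°.

28.9°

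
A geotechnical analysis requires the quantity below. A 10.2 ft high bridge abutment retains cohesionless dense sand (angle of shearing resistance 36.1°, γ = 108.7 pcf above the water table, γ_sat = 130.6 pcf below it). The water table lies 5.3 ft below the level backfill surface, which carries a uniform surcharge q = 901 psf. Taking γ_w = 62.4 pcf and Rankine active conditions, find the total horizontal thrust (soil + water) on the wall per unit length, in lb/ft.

4460 lb/ft

K_a = tan²(45° − φ/2) = 0.2585.
γ' = 130.6 − 62.4 = 68.20 pcf. h₂ = H − d_w = 4.9 ft.
σ'_h: at surface K_a·q = 232.9; at WT K_a(q+γd_w) = 381.8; at base K_a(q+γd_w+γ'h₂) = 468.2 psf.
P₁ = ½(232.9+381.8)×5.3 = 1629; P₂ = ½(381.8+468.2)×4.9 = 2083; P_w = ½γ_w h₂² = 749.1.
Total = 1629+2083+749.1 = 4461 lb/ft.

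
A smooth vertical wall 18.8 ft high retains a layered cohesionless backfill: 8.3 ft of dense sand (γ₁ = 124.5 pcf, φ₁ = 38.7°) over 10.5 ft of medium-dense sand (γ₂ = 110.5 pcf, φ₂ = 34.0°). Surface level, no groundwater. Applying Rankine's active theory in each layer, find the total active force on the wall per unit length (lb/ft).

K_a1 = tan²(45°−38.7°/2) = 0.2306; K_a2 = tan²(45°−34.0°/2) = 0.2827.
Layer 1: σ at base = K_a1 γ₁ h₁ = 238.3 psf; P₁ = ½×238.3×8.3 = 988.8.
Layer 2: σ_v at top = γ₁h₁ = 1033; σ_h top = K_a2×1033 = 292.1; σ_h base = K_a2×(1033+110.5×10.5) = 620.2.
P₂ = ½(292.1+620.2)×10.5 = 4790. Total P_a = 988.8+4790 = 5778 lb/ft.

5780 lb/ft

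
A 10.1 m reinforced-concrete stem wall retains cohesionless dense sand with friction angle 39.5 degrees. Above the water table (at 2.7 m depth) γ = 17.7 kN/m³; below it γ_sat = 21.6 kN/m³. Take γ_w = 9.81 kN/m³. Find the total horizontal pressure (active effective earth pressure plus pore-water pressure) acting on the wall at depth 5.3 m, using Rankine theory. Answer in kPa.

K_a = (1 − sin φ)/(1 + sin φ) = 0.2224.
γ' = 21.6 − 9.81 = 11.79 kN/m³.
Effective vertical stress at 5.3 m: σ'_v = 17.7×2.7 + 11.79×2.60 = 78.44 kPa.
σ'_h = K_a σ'_v = 0.2224 × 78.44 = 17.45 kPa; u = γ_w × 2.60 = 25.51 kPa.
Total σ_h = 17.45 + 25.51 = 42.95 kPa.

43.0 kPa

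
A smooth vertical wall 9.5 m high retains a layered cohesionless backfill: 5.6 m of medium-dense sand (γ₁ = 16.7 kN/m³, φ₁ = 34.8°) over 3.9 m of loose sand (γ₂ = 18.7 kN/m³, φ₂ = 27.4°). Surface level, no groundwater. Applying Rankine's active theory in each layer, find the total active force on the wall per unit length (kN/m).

K_a1 = tan²(45°−34.8°/2) = 0.2733; K_a2 = tan²(45°−27.4°/2) = 0.3697.
Layer 1: σ at base = K_a1 γ₁ h₁ = 25.56 kPa; P₁ = ½×25.56×5.6 = 71.57.
Layer 2: σ_v at top = γ₁h₁ = 93.52; σ_h top = K_a2×93.52 = 34.57; σ_h base = K_a2×(93.52+18.7×3.9) = 61.53.
P₂ = ½(34.57+61.53)×3.9 = 187.4. Total P_a = 71.57+187.4 = 259.0 kN/m.

259 kN/m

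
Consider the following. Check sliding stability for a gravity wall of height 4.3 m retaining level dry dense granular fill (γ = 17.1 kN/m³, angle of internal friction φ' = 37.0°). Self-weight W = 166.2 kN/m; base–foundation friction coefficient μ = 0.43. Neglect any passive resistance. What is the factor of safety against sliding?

1.82

K_a = tan²(45° − 37.0°/2) = 0.2486.
P_a = ½K_aγH² = 0.5×0.2486×17.1×4.3² = 39.30 kN/m, acting at H/3 = 1.433 m above the base.
FS_sliding = μW / P_a = 0.43×166.2 / 39.30 = 1.819.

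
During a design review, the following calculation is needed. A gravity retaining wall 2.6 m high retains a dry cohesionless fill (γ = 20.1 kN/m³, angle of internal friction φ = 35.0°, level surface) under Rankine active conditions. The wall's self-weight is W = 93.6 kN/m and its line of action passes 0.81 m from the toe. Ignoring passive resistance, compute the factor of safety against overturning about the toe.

4.75

K_a = tan²(45° − 35.0°/2) = 0.2710.
P_a = ½K_aγH² = 0.5×0.2710×20.1×2.6² = 18.41 kN/m, acting at H/3 = 0.8667 m above the base.
Overturning moment M_o = P_a × H/3 = 18.41 × 0.8667 = 15.96.
Resisting moment M_r = W × 0.81 = 93.6 × 0.81 = 75.82.
FS_overturning = M_r/M_o = 75.82/15.96 = 4.752.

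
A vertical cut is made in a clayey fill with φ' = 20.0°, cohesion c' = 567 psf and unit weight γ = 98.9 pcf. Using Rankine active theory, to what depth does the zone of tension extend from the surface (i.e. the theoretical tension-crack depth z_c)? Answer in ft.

K_a = tan²(45° − 20.0°/2) = 0.4903; √K_a = 0.7002.
The active pressure is zero where K_a γ z = 2c√K_a, so z_c = 2c/(γ√K_a) = 2×567/(98.9×0.7002) = 16.38 ft.

16.4 ft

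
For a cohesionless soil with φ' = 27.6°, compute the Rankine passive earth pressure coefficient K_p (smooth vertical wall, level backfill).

2.73

K_p = (1 + sin φ)/(1 − sin φ) = tan²(45° + 27.6°/2) = 2.726.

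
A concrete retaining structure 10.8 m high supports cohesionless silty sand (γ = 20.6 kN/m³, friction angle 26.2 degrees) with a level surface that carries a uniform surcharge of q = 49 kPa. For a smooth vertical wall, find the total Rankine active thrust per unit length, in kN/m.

670 kN/m

K_a = tan²(45° − φ/2) = 0.3874.
Soil triangle: ½ K_a γ H² = 0.5×0.3874×20.6×10.8² = 465.5 kN/m.
Surcharge rectangle: K_a q H = 0.3874×49×10.8 = 205.0 kN/m.
Total = 465.5 + 205.0 = 670.5 kN/m.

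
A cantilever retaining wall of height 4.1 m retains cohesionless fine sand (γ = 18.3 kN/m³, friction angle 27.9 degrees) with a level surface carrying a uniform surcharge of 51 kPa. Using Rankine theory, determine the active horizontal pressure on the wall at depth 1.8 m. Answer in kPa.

K_a = (1 − sin φ)/(1 + sin φ) = 0.3625.
σ_v = γz + q = 18.3 × 1.8 + 51 = 83.94 kPa.
σ_h = K_a σ_v = 0.3625 × 83.94 = 30.43 kPa.

30.4 kPa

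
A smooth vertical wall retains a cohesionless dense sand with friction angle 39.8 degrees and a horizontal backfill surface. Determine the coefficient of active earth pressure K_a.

0.219

K_a = tan²(45° − φ/2) = tan²(25.10°) = 0.2194.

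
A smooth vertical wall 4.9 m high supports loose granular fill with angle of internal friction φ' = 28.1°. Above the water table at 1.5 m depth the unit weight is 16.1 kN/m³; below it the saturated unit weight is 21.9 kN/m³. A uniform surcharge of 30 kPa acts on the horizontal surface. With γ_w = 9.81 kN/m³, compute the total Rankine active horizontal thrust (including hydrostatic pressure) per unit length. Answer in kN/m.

171 kN/m

K_a = tan²(45° − φ/2) = 0.3596.
γ' = 21.9 − 9.81 = 12.09 kN/m³. h₂ = H − d_w = 3.4 m.
σ'_h: at surface K_a·q = 10.79; at WT K_a(q+γd_w) = 19.47; at base K_a(q+γd_w+γ'h₂) = 34.25 kPa.
P₁ = ½(10.79+19.47)×1.5 = 22.70; P₂ = ½(19.47+34.25)×3.4 = 91.34; P_w = ½γ_w h₂² = 56.70.
Total = 22.70+91.34+56.70 = 170.7 kN/m.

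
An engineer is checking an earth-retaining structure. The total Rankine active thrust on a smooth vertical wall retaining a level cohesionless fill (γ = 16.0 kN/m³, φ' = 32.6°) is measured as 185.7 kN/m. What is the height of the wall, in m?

8.80 m

K_a = 0.2997. P_a = ½ K_a γ H² ⇒ H = √(2P_a/(K_a γ)).
H = √(2×185.7/(0.2997×16.0)) = 8.800 m.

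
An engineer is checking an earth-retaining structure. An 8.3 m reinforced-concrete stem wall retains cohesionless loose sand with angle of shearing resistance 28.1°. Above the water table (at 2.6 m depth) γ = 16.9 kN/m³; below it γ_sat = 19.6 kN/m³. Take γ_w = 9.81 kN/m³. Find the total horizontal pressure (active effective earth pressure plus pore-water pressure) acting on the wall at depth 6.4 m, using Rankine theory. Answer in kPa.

66.5 kPa

K_a = (1 − sin φ)/(1 + sin φ) = 0.3596.
γ' = 19.6 − 9.81 = 9.790 kN/m³.
Effective vertical stress at 6.4 m: σ'_v = 16.9×2.6 + 9.790×3.80 = 81.14 kPa.
σ'_h = K_a σ'_v = 0.3596 × 81.14 = 29.18 kPa; u = γ_w × 3.80 = 37.28 kPa.
Total σ_h = 29.18 + 37.28 = 66.46 kPa.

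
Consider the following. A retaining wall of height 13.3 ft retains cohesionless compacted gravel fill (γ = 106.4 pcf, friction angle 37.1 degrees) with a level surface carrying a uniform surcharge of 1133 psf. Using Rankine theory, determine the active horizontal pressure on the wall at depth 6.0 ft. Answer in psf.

438 psf

K_a = (1 − sin φ)/(1 + sin φ) = 0.2475.
σ_v = γz + q = 106.4 × 6.0 + 1133 = 1771 psf.
σ_h = K_a σ_v = 0.2475 × 1771 = 438.4 psf.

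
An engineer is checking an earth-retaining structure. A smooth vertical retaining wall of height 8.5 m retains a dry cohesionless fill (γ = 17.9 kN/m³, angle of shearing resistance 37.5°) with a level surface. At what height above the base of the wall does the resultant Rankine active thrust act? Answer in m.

2.83 m

K_a = 0.2432.
The pressure distribution is triangular, so the resultant acts at H/3 above the base = 8.5/3 = 2.833 m.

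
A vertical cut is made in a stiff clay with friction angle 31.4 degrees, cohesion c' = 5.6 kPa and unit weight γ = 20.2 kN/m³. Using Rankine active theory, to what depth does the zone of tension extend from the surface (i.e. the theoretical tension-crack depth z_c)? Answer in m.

0.988 m

K_a = tan²(45° − 31.4°/2) = 0.3149; √K_a = 0.5612.
The active pressure is zero where K_a γ z = 2c√K_a, so z_c = 2c/(γ√K_a) = 2×5.6/(20.2×0.5612) = 0.9880 m.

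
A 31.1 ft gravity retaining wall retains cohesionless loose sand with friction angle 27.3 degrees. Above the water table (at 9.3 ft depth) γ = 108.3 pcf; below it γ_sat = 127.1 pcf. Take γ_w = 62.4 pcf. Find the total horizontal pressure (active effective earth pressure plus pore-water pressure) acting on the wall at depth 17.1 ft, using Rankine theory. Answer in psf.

K_a = (1 − sin φ)/(1 + sin φ) = 0.3711.
γ' = 127.1 − 62.4 = 64.70 pcf.
Effective vertical stress at 17.1 ft: σ'_v = 108.3×9.3 + 64.70×7.80 = 1512 psf.
σ'_h = K_a σ'_v = 0.3711 × 1512 = 561.1 psf; u = γ_w × 7.80 = 486.7 psf.
Total σ_h = 561.1 + 486.7 = 1048 psf.

1050 psf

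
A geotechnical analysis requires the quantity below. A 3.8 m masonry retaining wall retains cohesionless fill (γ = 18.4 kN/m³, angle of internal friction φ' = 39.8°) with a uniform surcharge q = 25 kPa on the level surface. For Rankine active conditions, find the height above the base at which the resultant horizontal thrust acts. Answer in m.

1.53 m

K_a = 0.2194.
Triangular part P₁ = ½K_aγH² = 29.15 at H/3 = 1.267 m; rectangular part P₂ = K_a q H = 20.85 at H/2 = 1.900 m.
ȳ = (P₁·1.267 + P₂·1.900)/(P₁+P₂) = 1.531 m.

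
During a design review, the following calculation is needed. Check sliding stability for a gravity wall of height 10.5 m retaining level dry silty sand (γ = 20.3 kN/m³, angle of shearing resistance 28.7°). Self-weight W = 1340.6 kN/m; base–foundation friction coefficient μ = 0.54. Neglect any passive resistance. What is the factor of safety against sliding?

1.84

K_a = tan²(45° − 28.7°/2) = 0.3511.
P_a = ½K_aγH² = 0.5×0.3511×20.3×10.5² = 392.9 kN/m, acting at H/3 = 3.500 m above the base.
FS_sliding = μW / P_a = 0.54×1340.6 / 392.9 = 1.842.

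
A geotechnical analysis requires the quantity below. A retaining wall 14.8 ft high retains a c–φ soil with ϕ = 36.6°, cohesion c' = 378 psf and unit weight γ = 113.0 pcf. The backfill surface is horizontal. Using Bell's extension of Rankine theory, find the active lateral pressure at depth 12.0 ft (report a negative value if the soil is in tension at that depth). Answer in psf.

-37.2 psf

K_a = (1 − sin φ)/(1 + sin φ) = 0.2530.
σ_a = K_a γ z − 2c√K_a = 0.2530×113.0×12.0 − 2×378×0.5029 = -37.22 psf.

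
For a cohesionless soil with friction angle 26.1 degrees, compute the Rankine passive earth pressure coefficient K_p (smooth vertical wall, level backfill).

2.57

K_p = (1 + sin φ)/(1 − sin φ) = tan²(45° + 26.1°/2) = 2.571.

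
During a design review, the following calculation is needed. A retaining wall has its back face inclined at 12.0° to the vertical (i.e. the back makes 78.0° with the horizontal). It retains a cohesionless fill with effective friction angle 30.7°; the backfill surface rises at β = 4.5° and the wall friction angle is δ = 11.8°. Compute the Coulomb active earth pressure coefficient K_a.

K_a = sin²(α+φ) / [sin²α · sin(α−δ) · (1 + √{sin(φ+δ)sin(φ−β) / (sin(α−δ)sin(α+β))})²].
With α = 78.0°, φ = 30.7°, δ = 11.8°, β = 4.5°: K_a = 0.4140.

0.414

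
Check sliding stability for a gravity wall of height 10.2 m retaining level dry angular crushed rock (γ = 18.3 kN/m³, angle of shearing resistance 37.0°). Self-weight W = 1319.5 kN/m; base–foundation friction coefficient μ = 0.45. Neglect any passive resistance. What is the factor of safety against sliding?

K_a = tan²(45° − 37.0°/2) = 0.2486.
P_a = ½K_aγH² = 0.5×0.2486×18.3×10.2² = 236.6 kN/m, acting at H/3 = 3.400 m above the base.
FS_sliding = μW / P_a = 0.45×1319.5 / 236.6 = 2.509.

2.51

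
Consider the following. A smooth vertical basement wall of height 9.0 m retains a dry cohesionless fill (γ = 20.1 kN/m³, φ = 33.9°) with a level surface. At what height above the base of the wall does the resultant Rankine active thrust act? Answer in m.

K_a = 0.2839.
The pressure distribution is triangular, so the resultant acts at H/3 above the base = 9.0/3 = 3.000 m.

3.00 m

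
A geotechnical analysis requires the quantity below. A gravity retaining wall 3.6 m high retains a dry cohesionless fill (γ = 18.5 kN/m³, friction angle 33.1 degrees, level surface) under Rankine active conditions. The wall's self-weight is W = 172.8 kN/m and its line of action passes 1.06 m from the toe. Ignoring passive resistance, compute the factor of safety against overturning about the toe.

K_a = tan²(45° − 33.1°/2) = 0.2936.
P_a = ½K_aγH² = 0.5×0.2936×18.5×3.6² = 35.19 kN/m, acting at H/3 = 1.200 m above the base.
Overturning moment M_o = P_a × H/3 = 35.19 × 1.200 = 42.23.
Resisting moment M_r = W × 1.06 = 172.8 × 1.06 = 183.2.
FS_overturning = M_r/M_o = 183.2/42.23 = 4.337.

4.34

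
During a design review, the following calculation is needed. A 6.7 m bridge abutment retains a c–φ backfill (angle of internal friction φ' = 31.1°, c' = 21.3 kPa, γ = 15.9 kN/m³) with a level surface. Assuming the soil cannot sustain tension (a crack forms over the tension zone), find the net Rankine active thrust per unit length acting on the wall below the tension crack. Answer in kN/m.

K_a = 0.3188; √K_a = 0.5646.
Tension-crack depth z_c = 2c/(γ√K_a) = 2×21.3/(15.9×0.5646) = 4.745 m.
σ_a at base = K_a γ H − 2c√K_a = 0.3188×15.9×6.7 − 2×21.3×0.5646 = 9.909 kPa.
P_a = ½ × 9.909 × (H − z_c) = 0.5×9.909×1.955 = 9.685 kN/m.

9.68 kN/m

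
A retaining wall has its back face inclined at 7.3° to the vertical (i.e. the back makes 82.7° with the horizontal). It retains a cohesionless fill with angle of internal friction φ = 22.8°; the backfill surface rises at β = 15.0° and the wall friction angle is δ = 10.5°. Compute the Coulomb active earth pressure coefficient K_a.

0.604

K_a = sin²(α+φ) / [sin²α · sin(α−δ) · (1 + √{sin(φ+δ)sin(φ−β) / (sin(α−δ)sin(α+β))})²].
With α = 82.7°, φ = 22.8°, δ = 10.5°, β = 15.0°: K_a = 0.6041.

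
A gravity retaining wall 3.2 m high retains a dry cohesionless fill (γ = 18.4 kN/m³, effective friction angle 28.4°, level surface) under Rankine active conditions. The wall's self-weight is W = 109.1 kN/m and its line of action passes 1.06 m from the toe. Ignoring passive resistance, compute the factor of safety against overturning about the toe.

3.24

K_a = tan²(45° − 28.4°/2) = 0.3554.
P_a = ½K_aγH² = 0.5×0.3554×18.4×3.2² = 33.48 kN/m, acting at H/3 = 1.067 m above the base.
Overturning moment M_o = P_a × H/3 = 33.48 × 1.067 = 35.71.
Resisting moment M_r = W × 1.06 = 109.1 × 1.06 = 115.6.
FS_overturning = M_r/M_o = 115.6/35.71 = 3.239.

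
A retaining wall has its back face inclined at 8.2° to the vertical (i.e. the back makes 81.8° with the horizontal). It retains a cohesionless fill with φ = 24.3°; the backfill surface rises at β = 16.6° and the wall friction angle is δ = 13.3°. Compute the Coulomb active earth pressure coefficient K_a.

K_a = sin²(α+φ) / [sin²α · sin(α−δ) · (1 + √{sin(φ+δ)sin(φ−β) / (sin(α−δ)sin(α+β))})²].
With α = 81.8°, φ = 24.3°, δ = 13.3°, β = 16.6°: K_a = 0.6011.

0.601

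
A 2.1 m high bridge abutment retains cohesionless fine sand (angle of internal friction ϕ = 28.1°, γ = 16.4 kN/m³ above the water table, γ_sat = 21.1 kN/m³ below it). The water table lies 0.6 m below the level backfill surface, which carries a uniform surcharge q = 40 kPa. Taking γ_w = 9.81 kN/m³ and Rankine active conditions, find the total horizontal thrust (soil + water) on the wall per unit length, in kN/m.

K_a = tan²(45° − φ/2) = 0.3596.
γ' = 21.1 − 9.81 = 11.29 kN/m³. h₂ = H − d_w = 1.5 m.
σ'_h: at surface K_a·q = 14.38; at WT K_a(q+γd_w) = 17.92; at base K_a(q+γd_w+γ'h₂) = 24.01 kPa.
P₁ = ½(14.38+17.92)×0.6 = 9.692; P₂ = ½(17.92+24.01)×1.5 = 31.45; P_w = ½γ_w h₂² = 11.04.
Total = 9.692+31.45+11.04 = 52.18 kN/m.

52.2 kN/m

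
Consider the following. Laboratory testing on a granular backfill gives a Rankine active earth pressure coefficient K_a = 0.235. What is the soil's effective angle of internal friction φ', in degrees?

K_a = tan²(45° − φ/2) ⇒ 45° − φ/2 = arctan(√0.235) = 25.86°.
φ = 2(45° − 25.86°) = 38.27°.

38.3°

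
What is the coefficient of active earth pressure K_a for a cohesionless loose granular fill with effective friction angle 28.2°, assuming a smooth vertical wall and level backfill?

0.358

K_a = tan²(45° − φ/2) = tan²(30.90°) = 0.3582.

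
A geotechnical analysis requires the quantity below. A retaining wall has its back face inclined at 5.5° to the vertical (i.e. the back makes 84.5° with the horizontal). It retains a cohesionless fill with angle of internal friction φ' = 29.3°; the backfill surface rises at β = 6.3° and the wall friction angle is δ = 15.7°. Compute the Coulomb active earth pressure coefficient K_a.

K_a = sin²(α+φ) / [sin²α · sin(α−δ) · (1 + √{sin(φ+δ)sin(φ−β) / (sin(α−δ)sin(α+β))})²].
With α = 84.5°, φ = 29.3°, δ = 15.7°, β = 6.3°: K_a = 0.3799.

0.380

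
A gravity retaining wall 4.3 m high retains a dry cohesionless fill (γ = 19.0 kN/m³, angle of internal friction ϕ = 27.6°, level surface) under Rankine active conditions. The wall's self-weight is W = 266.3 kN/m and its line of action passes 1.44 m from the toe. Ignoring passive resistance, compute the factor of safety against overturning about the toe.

4.15

K_a = tan²(45° − 27.6°/2) = 0.3668.
P_a = ½K_aγH² = 0.5×0.3668×19.0×4.3² = 64.43 kN/m, acting at H/3 = 1.433 m above the base.
Overturning moment M_o = P_a × H/3 = 64.43 × 1.433 = 92.34.
Resisting moment M_r = W × 1.44 = 266.3 × 1.44 = 383.5.
FS_overturning = M_r/M_o = 383.5/92.34 = 4.153.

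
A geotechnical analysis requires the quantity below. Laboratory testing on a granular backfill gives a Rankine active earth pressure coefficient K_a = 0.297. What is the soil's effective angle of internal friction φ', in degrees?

K_a = tan²(45° − φ/2) ⇒ 45° − φ/2 = arctan(√0.297) = 28.59°.
φ = 2(45° − 28.59°) = 32.82°.

32.8°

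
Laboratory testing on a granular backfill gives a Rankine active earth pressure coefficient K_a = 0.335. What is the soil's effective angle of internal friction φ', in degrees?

K_a = tan²(45° − φ/2) ⇒ 45° − φ/2 = arctan(√0.335) = 30.06°.
φ = 2(45° − 30.06°) = 29.88°.

29.9°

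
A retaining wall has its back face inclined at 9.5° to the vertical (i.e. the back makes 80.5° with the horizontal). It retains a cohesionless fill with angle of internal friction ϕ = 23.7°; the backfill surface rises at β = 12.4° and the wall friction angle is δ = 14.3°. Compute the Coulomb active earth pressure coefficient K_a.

0.568

K_a = sin²(α+φ) / [sin²α · sin(α−δ) · (1 + √{sin(φ+δ)sin(φ−β) / (sin(α−δ)sin(α+β))})²].
With α = 80.5°, φ = 23.7°, δ = 14.3°, β = 12.4°: K_a = 0.5681.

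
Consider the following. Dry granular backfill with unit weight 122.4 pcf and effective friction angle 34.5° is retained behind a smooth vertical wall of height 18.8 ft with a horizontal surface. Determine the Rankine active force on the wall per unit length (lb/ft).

5990 lb/ft

K_a = tan²(45° − φ/2) = 0.2768.
P_a = ½ K_a γ H² = 0.5 × 0.2768 × 122.4 × 18.8² = 5988 lb/ft.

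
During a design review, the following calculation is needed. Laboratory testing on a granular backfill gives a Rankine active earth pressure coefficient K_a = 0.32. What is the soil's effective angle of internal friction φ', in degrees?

K_a = tan²(45° − φ/2) ⇒ 45° − φ/2 = arctan(√0.32) = 29.50°.
φ = 2(45° − 29.50°) = 31.01°.

31.0°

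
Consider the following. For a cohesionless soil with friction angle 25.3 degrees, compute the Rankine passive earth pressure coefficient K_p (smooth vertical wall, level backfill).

2.49

K_p = (1 + sin φ)/(1 − sin φ) = tan²(45° + 25.3°/2) = 2.493.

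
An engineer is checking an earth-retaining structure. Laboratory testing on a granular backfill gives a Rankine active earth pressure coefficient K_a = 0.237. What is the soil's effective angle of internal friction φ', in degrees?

38.1°

K_a = tan²(45° − φ/2) ⇒ 45° − φ/2 = arctan(√0.237) = 25.96°.
φ = 2(45° − 25.96°) = 38.08°.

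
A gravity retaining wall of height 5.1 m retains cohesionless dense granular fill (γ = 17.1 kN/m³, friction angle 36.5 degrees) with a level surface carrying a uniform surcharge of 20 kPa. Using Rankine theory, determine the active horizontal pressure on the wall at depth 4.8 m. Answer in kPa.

K_a = (1 − sin φ)/(1 + sin φ) = 0.2541.
σ_v = γz + q = 17.1 × 4.8 + 20 = 102.1 kPa.
σ_h = K_a σ_v = 0.2541 × 102.1 = 25.93 kPa.

25.9 kPa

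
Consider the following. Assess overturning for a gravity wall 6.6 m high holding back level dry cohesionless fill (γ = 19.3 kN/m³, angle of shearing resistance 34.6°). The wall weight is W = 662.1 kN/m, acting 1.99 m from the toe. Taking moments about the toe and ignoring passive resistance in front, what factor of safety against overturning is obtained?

5.17

K_a = tan²(45° − 34.6°/2) = 0.2756.
P_a = ½K_aγH² = 0.5×0.2756×19.3×6.6² = 115.9 kN/m, acting at H/3 = 2.200 m above the base.
Overturning moment M_o = P_a × H/3 = 115.9 × 2.200 = 254.9.
Resisting moment M_r = W × 1.99 = 662.1 × 1.99 = 1318.
FS_overturning = M_r/M_o = 1318/254.9 = 5.169.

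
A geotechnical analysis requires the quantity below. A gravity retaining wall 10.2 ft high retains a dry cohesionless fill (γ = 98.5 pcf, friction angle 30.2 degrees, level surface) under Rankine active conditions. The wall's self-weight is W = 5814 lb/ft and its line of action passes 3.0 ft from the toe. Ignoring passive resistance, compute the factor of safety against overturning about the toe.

K_a = tan²(45° − 30.2°/2) = 0.3307.
P_a = ½K_aγH² = 0.5×0.3307×98.5×10.2² = 1694 lb/ft, acting at H/3 = 3.400 ft above the base.
Overturning moment M_o = P_a × H/3 = 1694 × 3.400 = 5760.
Resisting moment M_r = W × 3.0 = 5814 × 3.0 = 17440.
FS_overturning = M_r/M_o = 17440/5760 = 3.028.

3.03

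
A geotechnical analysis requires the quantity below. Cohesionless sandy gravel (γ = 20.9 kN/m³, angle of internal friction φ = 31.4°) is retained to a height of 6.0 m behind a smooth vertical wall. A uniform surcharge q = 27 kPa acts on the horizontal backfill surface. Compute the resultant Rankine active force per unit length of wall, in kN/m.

169 kN/m

K_a = tan²(45° − φ/2) = 0.3149.
Soil triangle: ½ K_a γ H² = 0.5×0.3149×20.9×6.0² = 118.5 kN/m.
Surcharge rectangle: K_a q H = 0.3149×27×6.0 = 51.02 kN/m.
Total = 118.5 + 51.02 = 169.5 kN/m.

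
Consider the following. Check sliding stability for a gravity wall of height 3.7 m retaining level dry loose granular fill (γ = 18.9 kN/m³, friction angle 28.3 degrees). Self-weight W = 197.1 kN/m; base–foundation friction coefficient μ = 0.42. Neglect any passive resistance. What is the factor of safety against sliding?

K_a = tan²(45° − 28.3°/2) = 0.3568.
P_a = ½K_aγH² = 0.5×0.3568×18.9×3.7² = 46.16 kN/m, acting at H/3 = 1.233 m above the base.
FS_sliding = μW / P_a = 0.42×197.1 / 46.16 = 1.794.

1.79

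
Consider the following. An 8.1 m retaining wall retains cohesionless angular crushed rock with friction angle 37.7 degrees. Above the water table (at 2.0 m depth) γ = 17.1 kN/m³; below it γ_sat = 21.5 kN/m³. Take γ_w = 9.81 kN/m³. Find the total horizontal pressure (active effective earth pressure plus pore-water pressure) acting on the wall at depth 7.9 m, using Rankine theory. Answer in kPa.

82.7 kPa

K_a = (1 − sin φ)/(1 + sin φ) = 0.2411.
γ' = 21.5 − 9.81 = 11.69 kN/m³.
Effective vertical stress at 7.9 m: σ'_v = 17.1×2.0 + 11.69×5.90 = 103.2 kPa.
σ'_h = K_a σ'_v = 0.2411 × 103.2 = 24.87 kPa; u = γ_w × 5.90 = 57.88 kPa.
Total σ_h = 24.87 + 57.88 = 82.75 kPa.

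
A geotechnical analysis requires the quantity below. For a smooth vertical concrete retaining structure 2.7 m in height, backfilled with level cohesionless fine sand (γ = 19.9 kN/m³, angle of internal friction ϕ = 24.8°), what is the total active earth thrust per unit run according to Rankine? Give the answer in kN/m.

29.7 kN/m

K_a = tan²(45° − φ/2) = 0.4090.
P_a = ½ K_a γ H² = 0.5 × 0.4090 × 19.9 × 2.7² = 29.67 kN/m.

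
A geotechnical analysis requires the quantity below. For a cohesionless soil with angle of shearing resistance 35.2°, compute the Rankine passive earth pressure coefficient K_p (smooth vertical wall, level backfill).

K_p = (1 + sin φ)/(1 − sin φ) = tan²(45° + 35.2°/2) = 3.722.

3.72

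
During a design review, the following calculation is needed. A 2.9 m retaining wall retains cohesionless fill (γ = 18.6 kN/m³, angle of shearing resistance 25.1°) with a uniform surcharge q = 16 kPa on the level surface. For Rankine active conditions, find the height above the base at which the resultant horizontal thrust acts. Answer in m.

1.15 m

K_a = 0.4043.
Triangular part P₁ = ½K_aγH² = 31.62 at H/3 = 0.9667 m; rectangular part P₂ = K_a q H = 18.76 at H/2 = 1.450 m.
ȳ = (P₁·0.9667 + P₂·1.450)/(P₁+P₂) = 1.147 m.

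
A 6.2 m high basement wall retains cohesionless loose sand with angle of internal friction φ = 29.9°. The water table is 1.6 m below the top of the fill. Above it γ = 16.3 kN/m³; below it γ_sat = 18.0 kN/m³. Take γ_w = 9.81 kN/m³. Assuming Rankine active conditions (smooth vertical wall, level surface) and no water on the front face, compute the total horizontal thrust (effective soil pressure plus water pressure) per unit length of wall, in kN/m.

K_a = tan²(45° − φ/2) = 0.3347.
γ' = 18.0 − 9.81 = 8.190 kN/m³. Depth below WT = 4.6 m.
σ'_h at WT = K_a γ d_w = 8.728 kPa; at base = 8.728 + K_a γ' × 4.6 = 21.34 kPa.
P₁ (0–1.6 m) = ½×8.728×1.6 = 6.983. P₂ (1.6–6.2 m) = ½(8.728+21.34)×4.6 = 69.15.
P_w = ½ γ_w h₂² = 0.5×9.81×4.6² = 103.8. Total = 6.983+69.15+103.8 = 179.9 kN/m.

180 kN/m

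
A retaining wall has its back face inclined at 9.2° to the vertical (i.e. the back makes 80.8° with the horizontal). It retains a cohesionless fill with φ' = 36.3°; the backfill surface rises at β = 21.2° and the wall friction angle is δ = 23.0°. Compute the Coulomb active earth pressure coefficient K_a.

K_a = sin²(α+φ) / [sin²α · sin(α−δ) · (1 + √{sin(φ+δ)sin(φ−β) / (sin(α−δ)sin(α+β))})²].
With α = 80.8°, φ = 36.3°, δ = 23.0°, β = 21.2°: K_a = 0.4159.

0.416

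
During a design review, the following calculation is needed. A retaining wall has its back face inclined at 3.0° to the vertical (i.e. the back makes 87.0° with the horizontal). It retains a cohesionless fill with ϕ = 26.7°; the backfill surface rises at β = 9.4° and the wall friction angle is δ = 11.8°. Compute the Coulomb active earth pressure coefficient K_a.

0.420

K_a = sin²(α+φ) / [sin²α · sin(α−δ) · (1 + √{sin(φ+δ)sin(φ−β) / (sin(α−δ)sin(α+β))})²].
With α = 87.0°, φ = 26.7°, δ = 11.8°, β = 9.4°: K_a = 0.4200.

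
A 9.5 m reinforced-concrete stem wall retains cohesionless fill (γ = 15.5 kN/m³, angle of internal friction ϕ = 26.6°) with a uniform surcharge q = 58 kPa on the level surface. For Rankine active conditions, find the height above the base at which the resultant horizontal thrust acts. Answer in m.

K_a = 0.3814.
Triangular part P₁ = ½K_aγH² = 266.8 at H/3 = 3.167 m; rectangular part P₂ = K_a q H = 210.2 at H/2 = 4.750 m.
ȳ = (P₁·3.167 + P₂·4.750)/(P₁+P₂) = 3.864 m.

3.86 m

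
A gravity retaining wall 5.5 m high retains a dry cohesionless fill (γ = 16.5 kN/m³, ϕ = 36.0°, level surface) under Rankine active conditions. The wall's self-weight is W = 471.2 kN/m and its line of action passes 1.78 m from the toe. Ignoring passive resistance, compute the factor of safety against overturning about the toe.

7.06

K_a = tan²(45° − 36.0°/2) = 0.2596.
P_a = ½K_aγH² = 0.5×0.2596×16.5×5.5² = 64.79 kN/m, acting at H/3 = 1.833 m above the base.
Overturning moment M_o = P_a × H/3 = 64.79 × 1.833 = 118.8.
Resisting moment M_r = W × 1.78 = 471.2 × 1.78 = 838.7.
FS_overturning = M_r/M_o = 838.7/118.8 = 7.061.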